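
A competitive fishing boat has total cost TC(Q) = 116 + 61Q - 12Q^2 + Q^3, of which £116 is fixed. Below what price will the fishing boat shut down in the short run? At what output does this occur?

£25 per unit, at Q = 6

The shutdown price is the minimum of AVC. VC = 61Q - 12Q^2 + Q^3, so AVC = 61 - 12Q + Q^2.
dAVC/dQ = -12 + 2Q = 0 gives Q = 6. min AVC = 61 - 12·6 + 6^2 = 25.
The firm shuts down for any P below £25.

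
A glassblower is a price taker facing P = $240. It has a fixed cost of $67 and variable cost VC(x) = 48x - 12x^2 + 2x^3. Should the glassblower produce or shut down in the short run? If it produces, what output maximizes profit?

Variable cost is VC = 48x - 12x^2 + 2x^3, so AVC = VC/x = 48 - 12x + 2x^2 and MC = dTC/dx = 48 - 24x + 6x^2.
The AVC parabola has its vertex at x = 12/4 = 3, where AVC = 48 - 12·3 + 2·3^2 = $30.
P = $240 exceeds min AVC = $30, so the firm stays open.
P = MC gives -192 - 24x + 6x^2 = 0, with roots -4 and 8. Take the larger (rising MC): x* = 8.
Check: AVC at x = 8 is $80 ≤ P, so revenue covers variable cost.
Profit = P·x − TC = 240·8 − 707 = $1213.

Produce at x = 8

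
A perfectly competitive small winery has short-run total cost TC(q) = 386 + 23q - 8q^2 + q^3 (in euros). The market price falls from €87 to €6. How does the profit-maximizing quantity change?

MC = 23 - 16q + 3q^2; the shutdown threshold is min AVC = €7 (at q = 4).
At P = €87 ≥ min AVC, set P = MC on the rising branch: q = 8.
At P = €6 < min AVC = €7, price no longer covers variable cost at any output, so the firm shuts down: q = 0.

Output falls from 8 to 0 (the firm shuts down)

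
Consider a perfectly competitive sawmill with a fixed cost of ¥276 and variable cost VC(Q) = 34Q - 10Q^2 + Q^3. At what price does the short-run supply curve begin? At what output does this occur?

The shutdown price is the minimum of AVC. VC = 34Q - 10Q^2 + Q^3, so AVC = 34 - 10Q + Q^2.
At the minimum of AVC, MC = AVC. MC = 34 - 20Q + 3Q^2; setting MC = AVC gives 2Q^2 - 10Q = 0, so Q = 5. min AVC = 9.
The firm shuts down for any P below ¥9.

¥9 per unit, at Q = 5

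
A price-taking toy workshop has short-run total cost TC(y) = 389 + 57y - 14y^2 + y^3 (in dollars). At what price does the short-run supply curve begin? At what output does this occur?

$8 per unit, at y = 7

Short-run supply begins at min AVC. From VC = 57y - 14y^2 + y^3, AVC = 57 - 14y + y^2.
dAVC/dy = -14 + 2y = 0 gives y = 7. min AVC = 57 - 14·7 + 7^2 = 8.
So the shutdown price is $8.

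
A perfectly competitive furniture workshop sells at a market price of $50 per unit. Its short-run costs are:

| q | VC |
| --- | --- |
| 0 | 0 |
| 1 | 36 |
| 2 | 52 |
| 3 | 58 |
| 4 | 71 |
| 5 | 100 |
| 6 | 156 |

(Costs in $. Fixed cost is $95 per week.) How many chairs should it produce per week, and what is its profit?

q = 5; profit = $55

Compute π = P·q − TC at each output: q=0: -95; q=1: -81; q=2: -47; q=3: -3; q=4: 34; q=5: 55; q=6: 49.
Profit is maximized at q = 5. AVC there is 100/5 = $20 ≤ P, so producing beats shutting down (which would give -$95).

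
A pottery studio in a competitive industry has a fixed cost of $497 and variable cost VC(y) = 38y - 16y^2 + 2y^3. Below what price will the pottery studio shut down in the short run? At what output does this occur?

$6 per unit, at y = 4

The shutdown price is the minimum of AVC. VC = 38y - 16y^2 + 2y^3, so AVC = 38 - 16y + 2y^2.
dAVC/dy = -16 + 4y = 0 gives y = 4. min AVC = 38 - 16·4 + 2·4^2 = 6.
So the shutdown price is $6.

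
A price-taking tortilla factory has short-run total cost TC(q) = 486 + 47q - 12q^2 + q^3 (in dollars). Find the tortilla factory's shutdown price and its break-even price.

Shutdown price = min AVC. AVC = 47 - 12q + q^2, with vertex at q = 6 and minimum $11.
ATC = 486/q + 47 - 12q + q^2. Setting dATC/dq = −486/q^2 − 12 + 2q = 0 gives q = 9 (since 2·9^3 − 12·9^2 = 486).
min ATC = 486/9 + 47 − 12·9 + 9^2 = $74. That is the break-even price.
Between these two prices the firm operates at a loss; above $74 it earns a profit.

Shutdown price = $11; break-even price = $74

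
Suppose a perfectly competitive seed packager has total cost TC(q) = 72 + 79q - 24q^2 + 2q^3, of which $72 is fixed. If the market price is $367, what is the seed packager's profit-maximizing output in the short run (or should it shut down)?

Produce at q = 12

Variable cost is VC = 79q - 24q^2 + 2q^3, so AVC = VC/q = 79 - 24q + 2q^2 and MC = dTC/dq = 79 - 48q + 6q^2.
AVC is minimized where dAVC/dq = -24 + 4q = 0, at q = 6; min AVC = 79 - 24·6 + 2·6^2 = $7.
Because $367 ≥ $7, revenue can cover variable cost; the firm operates.
P = MC gives -288 - 48q + 6q^2 = 0, with roots -4 and 12. Take the larger (rising MC): q* = 12.
Check: AVC at q = 12 is $79 ≤ P, so revenue covers variable cost.
Profit = P·q − TC = 367·12 − 1020 = $3384.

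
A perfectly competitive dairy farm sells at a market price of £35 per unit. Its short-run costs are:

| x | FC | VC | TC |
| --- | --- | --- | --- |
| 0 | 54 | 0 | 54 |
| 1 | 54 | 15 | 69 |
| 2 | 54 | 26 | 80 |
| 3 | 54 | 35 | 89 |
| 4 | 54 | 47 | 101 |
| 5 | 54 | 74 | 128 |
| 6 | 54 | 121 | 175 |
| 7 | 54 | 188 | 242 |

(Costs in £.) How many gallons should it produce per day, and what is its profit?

x = 5; profit = £47

Profit at each row (π = 35x − TC): x=0: -54; x=1: -34; x=2: -10; x=3: 16; x=4: 39; x=5: 47; x=6: 35; x=7: 3.
Profit is maximized at x = 5. AVC there is 74/5 = £14.80 ≤ P, so producing beats shutting down (which would give -£54).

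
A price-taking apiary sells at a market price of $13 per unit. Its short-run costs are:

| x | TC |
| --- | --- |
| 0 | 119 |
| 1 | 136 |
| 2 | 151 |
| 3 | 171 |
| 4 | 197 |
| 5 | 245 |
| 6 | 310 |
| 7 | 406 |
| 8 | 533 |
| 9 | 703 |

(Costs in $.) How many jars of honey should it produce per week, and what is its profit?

x = 0 (shut down); profit = -$119

Profit at each row (π = 13x − TC): x=0: -119; x=1: -123; x=2: -125; x=3: -132; x=4: -145; x=5: -180; x=6: -232; x=7: -315; x=8: -429; x=9: -586.
Profit is highest at x = 0. Equivalently, the lowest AVC in the table is 32/2 ≈ $16 at x = 2, and P = $13 falls below it — price never covers variable cost, so the firm shuts down and loses only its fixed cost.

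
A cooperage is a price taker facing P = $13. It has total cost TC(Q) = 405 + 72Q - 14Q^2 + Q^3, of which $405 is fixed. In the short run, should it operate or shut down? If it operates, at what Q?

Shut down

Variable cost is VC = 72Q - 14Q^2 + Q^3, so AVC = VC/Q = 72 - 14Q + Q^2 and MC = dTC/dQ = 72 - 28Q + 3Q^2.
AVC hits its minimum where MC = AVC, at Q = 7, giving min AVC = 72 - 14·7 + 7^2 = $23.
With P < min AVC ($13 < $23), every unit sold adds to the loss.
The firm minimizes its loss by shutting down and losing only its fixed cost of $405.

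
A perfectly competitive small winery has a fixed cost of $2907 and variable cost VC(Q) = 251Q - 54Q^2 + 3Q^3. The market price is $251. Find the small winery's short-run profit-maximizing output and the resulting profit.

AVC = 251 - 54Q + 3Q^2; min AVC = $8 at Q = 9. Since P = $251 ≥ min AVC, the firm produces.
With MC = 251 - 108Q + 9Q^2, P = MC on the upward-sloping part at Q* = 12.
TR = 251·12 = 3012. TC = 2907 + 420 = 3327. Profit = 3012 − 3327 = -$315.
By producing, the firm covers all variable cost plus $2592 of fixed cost; shutting down would lose the full $2907.

Profit = -$315 at Q = 12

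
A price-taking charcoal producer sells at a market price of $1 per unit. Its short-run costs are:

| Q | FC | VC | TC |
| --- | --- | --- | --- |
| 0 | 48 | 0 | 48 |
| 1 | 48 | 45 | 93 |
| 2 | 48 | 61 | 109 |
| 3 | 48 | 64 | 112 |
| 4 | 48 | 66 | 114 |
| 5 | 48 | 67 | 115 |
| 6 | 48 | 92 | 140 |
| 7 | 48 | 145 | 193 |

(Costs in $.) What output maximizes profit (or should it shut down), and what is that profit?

Profit at each row (π = 1Q − TC): Q=0: -48; Q=1: -92; Q=2: -107; Q=3: -109; Q=4: -110; Q=5: -110; Q=6: -134; Q=7: -186.
Profit is highest at Q = 0. Equivalently, the lowest AVC in the table is 67/5 ≈ $13.40 at Q = 5, and P = $1 falls below it — price never covers variable cost, so the firm shuts down and loses only its fixed cost.

Q = 0 (shut down); profit = -$48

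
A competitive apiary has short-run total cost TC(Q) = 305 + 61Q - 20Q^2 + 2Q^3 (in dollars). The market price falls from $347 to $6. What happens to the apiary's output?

Output falls from 11 to 0 (the firm shuts down)

MC = 61 - 40Q + 6Q^2; the shutdown threshold is min AVC = $11 (at Q = 5).
At P = $347 ≥ min AVC, set P = MC on the rising branch: Q = 11.
At P = $6 < min AVC = $11, price no longer covers variable cost at any output, so the firm shuts down: Q = 0.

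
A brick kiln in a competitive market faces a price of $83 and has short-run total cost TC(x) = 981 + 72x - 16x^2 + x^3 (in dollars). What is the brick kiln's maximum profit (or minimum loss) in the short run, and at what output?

AVC = 72 - 16x + x^2 has its minimum $8 at x = 8; price $83 clears that bar, so the firm operates.
With MC = 72 - 32x + 3x^2, P = MC on the upward-sloping part at x* = 11.
TR = 83·11 = 913. TC = 981 + 187 = 1168. Profit = 913 − 1168 = -$255.
Shutting down would mean losing the fixed cost of $981, so operating at a loss of $255 is better by $726.

Profit = -$255 at x = 11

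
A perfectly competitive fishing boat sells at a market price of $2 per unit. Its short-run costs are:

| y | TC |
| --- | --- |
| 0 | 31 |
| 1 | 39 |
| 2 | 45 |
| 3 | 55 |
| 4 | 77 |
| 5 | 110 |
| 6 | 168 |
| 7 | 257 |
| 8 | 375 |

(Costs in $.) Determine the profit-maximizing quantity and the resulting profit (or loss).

y = 0 (shut down); profit = -$31

Tabulate TR − TC: y=0: -31; y=1: -37; y=2: -41; y=3: -49; y=4: -69; y=5: -100; y=6: -156; y=7: -243; y=8: -359.
Profit is highest at y = 0. Equivalently, the lowest AVC in the table is 14/2 ≈ $7 at y = 2, and P = $2 falls below it — price never covers variable cost, so the firm shuts down and loses only its fixed cost.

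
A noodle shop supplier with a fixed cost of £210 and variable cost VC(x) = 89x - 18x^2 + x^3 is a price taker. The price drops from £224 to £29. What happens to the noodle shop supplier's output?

MC = 89 - 36x + 3x^2; the shutdown threshold is min AVC = £8 (at x = 9).
With P = £224 above the shutdown price, P = MC gives x = 15.
At P = £29 ≥ min AVC, set P = MC: x = 10. The firm stays open but cuts output.

Output falls from 15 to 10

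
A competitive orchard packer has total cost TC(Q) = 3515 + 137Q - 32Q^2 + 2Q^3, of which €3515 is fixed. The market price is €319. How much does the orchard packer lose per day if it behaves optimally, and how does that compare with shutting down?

Profit = -€135 at Q = 13

AVC = 137 - 32Q + 2Q^2 has its minimum €9 at Q = 8; price €319 clears that bar, so the firm operates.
MC = 137 - 64Q + 6Q^2. Setting P = MC and taking the root on the rising branch gives Q* = 13.
TR = 319·13 = 4147. TC = 3515 + 767 = 4282. Profit = 4147 − 4282 = -€135.
That loss of €135 beats the €3515 the firm would lose by shutting down; producing recovers €3380 of fixed cost.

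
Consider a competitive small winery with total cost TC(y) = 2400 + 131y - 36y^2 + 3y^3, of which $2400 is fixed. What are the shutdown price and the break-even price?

Shutdown price = min AVC. AVC = 131 - 36y + 3y^2, with vertex at y = 6 and minimum $23.
ATC = 2400/y + 131 - 36y + 3y^2. Setting dATC/dy = −2400/y^2 − 36 + 6y = 0 gives y = 10 (since 6·10^3 − 36·10^2 = 2400).
min ATC = 2400/10 + 131 − 36·10 + 3·10^2 = $311. That is the break-even price.
Between these two prices the firm operates at a loss; above $311 it earns a profit.

Shutdown price = $23; break-even price = $311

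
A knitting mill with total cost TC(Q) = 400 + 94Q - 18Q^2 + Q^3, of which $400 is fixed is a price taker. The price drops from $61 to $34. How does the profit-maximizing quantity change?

Output falls from 11 to 10

MC = 94 - 36Q + 3Q^2; the shutdown threshold is min AVC = $13 (at Q = 9).
At P = $61 ≥ min AVC, set P = MC on the rising branch: Q = 11.
At P = $34 ≥ min AVC, set P = MC: Q = 10. The firm stays open but cuts output.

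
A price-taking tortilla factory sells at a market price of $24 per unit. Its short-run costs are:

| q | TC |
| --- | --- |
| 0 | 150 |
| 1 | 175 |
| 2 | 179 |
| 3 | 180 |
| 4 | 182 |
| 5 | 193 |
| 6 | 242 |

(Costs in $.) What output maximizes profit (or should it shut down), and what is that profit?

q = 5; profit = -$73

Tabulate TR − TC: q=0: -150; q=1: -151; q=2: -131; q=3: -108; q=4: -86; q=5: -73; q=6: -98.
Profit is maximized at q = 5. AVC there is 43/5 = $8.60 ≤ P, so producing beats shutting down (which would give -$150).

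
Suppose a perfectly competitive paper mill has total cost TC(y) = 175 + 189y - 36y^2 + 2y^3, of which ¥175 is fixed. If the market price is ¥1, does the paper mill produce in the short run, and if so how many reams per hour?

Variable cost is VC = 189y - 36y^2 + 2y^3, so AVC = VC/y = 189 - 36y + 2y^2 and MC = dTC/dy = 189 - 72y + 6y^2.
AVC hits its minimum where MC = AVC, at y = 9, giving min AVC = 189 - 36·9 + 2·9^2 = ¥27.
With P < min AVC (¥1 < ¥27), every unit sold adds to the loss.
Shutting down limits the loss to fixed cost, ¥175.

Shut down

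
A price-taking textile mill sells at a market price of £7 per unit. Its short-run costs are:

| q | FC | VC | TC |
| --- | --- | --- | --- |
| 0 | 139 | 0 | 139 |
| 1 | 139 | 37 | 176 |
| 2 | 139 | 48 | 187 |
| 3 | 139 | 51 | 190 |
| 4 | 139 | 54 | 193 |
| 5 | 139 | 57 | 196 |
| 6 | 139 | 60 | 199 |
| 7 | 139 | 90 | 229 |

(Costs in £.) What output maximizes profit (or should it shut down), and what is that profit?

Profit at each row (π = 7q − TC): q=0: -139; q=1: -169; q=2: -173; q=3: -169; q=4: -165; q=5: -161; q=6: -157; q=7: -180.
Profit is highest at q = 0. Equivalently, the lowest AVC in the table is 60/6 ≈ £10 at q = 6, and P = £7 falls below it — price never covers variable cost, so the firm shuts down and loses only its fixed cost.

q = 0 (shut down); profit = -£139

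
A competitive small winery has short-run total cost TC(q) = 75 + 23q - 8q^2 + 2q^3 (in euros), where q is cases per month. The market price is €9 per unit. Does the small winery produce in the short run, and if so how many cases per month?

Shut down

From TC, MC = TC'(q) = 23 - 16q + 6q^2 and AVC = VC/q = 23 - 8q + 2q^2.
The AVC parabola has its vertex at q = 8/4 = 2, where AVC = 23 - 8·2 + 2·2^2 = €15.
Since P = €9 < min AVC = €15, price fails to cover variable cost at any output.
Best response: produce nothing and absorb the €75 fixed cost.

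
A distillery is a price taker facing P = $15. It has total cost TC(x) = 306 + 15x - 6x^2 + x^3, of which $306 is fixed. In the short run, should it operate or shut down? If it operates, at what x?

Produce at x = 4

From TC, MC = TC'(x) = 15 - 12x + 3x^2 and AVC = VC/x = 15 - 6x + x^2.
AVC hits its minimum where MC = AVC, at x = 3, giving min AVC = 15 - 6·3 + 3^2 = $6.
P = $15 exceeds min AVC = $6, so the firm stays open.
Set P = MC: 15 = 15 - 12x + 3x^2 → -12x + 3x^2 = 0. The roots are x = 0 and x = 4; the profit-maximizing output is on the rising part of MC, so x* = 4.
Check: AVC at x = 4 is $7 ≤ P, so revenue covers variable cost.
Profit = P·x − TC = 15·4 − 334 = -$274, a loss, but smaller than the $306 fixed cost the firm would lose by shutting down.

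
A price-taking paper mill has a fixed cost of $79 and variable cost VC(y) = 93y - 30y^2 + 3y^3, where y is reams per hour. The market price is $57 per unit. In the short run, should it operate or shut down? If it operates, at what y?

Variable cost is VC = 93y - 30y^2 + 3y^3, so AVC = VC/y = 93 - 30y + 3y^2 and MC = dTC/dy = 93 - 60y + 9y^2.
AVC hits its minimum where MC = AVC, at y = 5, giving min AVC = 93 - 30·5 + 3·5^2 = $18.
Because $57 ≥ $18, revenue can cover variable cost; the firm operates.
P = MC gives 36 - 60y + 9y^2 = 0, with roots 2/3 and 6. Take the larger (rising MC): y* = 6.
Check: AVC at y = 6 is $21 ≤ P, so revenue covers variable cost.
Profit = P·y − TC = 57·6 − 205 = $137.

Produce at y = 6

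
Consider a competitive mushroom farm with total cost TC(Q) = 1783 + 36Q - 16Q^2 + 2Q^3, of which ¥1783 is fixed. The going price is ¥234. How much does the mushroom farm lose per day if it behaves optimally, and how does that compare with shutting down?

AVC = 36 - 16Q + 2Q^2; min AVC = ¥4 at Q = 4. Since P = ¥234 ≥ min AVC, the firm produces.
With MC = 36 - 32Q + 6Q^2, P = MC on the upward-sloping part at Q* = 9.
TR = 234·9 = 2106. TC = 1783 + 486 = 2269. Profit = 2106 − 2269 = -¥163.
Shutting down would mean losing the fixed cost of ¥1783, so operating at a loss of ¥163 is better by ¥1620.

Profit = -¥163 at Q = 9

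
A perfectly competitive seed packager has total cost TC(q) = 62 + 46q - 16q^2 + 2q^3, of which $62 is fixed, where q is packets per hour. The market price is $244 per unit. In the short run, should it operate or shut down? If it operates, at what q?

Strip out fixed cost: VC = 46q - 16q^2 + 2q^3. Then AVC = 46 - 16q + 2q^2 and MC = 46 - 32q + 6q^2.
AVC is minimized where dAVC/dq = -16 + 4q = 0, at q = 4; min AVC = 46 - 16·4 + 2·4^2 = $14.
Because $244 ≥ $14, revenue can cover variable cost; the firm operates.
P = MC gives -198 - 32q + 6q^2 = 0, with roots -11/3 and 9. Take the larger (rising MC): q* = 9.
Check: AVC at q = 9 is $64 ≤ P, so revenue covers variable cost.
Profit = P·q − TC = 244·9 − 638 = $1558.

Produce at q = 9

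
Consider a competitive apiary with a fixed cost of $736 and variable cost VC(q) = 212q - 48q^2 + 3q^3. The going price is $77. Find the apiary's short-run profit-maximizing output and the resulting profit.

AVC = 212 - 48q + 3q^2; min AVC = $20 at q = 8. Since P = $77 ≥ min AVC, the firm produces.
With MC = 212 - 96q + 9q^2, P = MC on the upward-sloping part at q* = 9.
TR = 77·9 = 693. TC = 736 + 207 = 943. Profit = 693 − 943 = -$250.
That loss of $250 beats the $736 the firm would lose by shutting down; producing recovers $486 of fixed cost.

Profit = -$250 at q = 9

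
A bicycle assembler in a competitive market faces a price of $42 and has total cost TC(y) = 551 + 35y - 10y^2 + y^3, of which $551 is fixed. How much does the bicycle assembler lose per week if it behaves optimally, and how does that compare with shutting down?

AVC = 35 - 10y + y^2; min AVC = $10 at y = 5. Since P = $42 ≥ min AVC, the firm produces.
With MC = 35 - 20y + 3y^2, P = MC on the upward-sloping part at y* = 7.
TR = 42·7 = 294. TC = 551 + 98 = 649. Profit = 294 − 649 = -$355.
That loss of $355 beats the $551 the firm would lose by shutting down; producing recovers $196 of fixed cost.

Profit = -$355 at y = 7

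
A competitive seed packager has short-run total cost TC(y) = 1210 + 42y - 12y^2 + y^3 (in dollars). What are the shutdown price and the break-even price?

Shutdown price = min AVC. AVC = 42 - 12y + y^2, with vertex at y = 6 and minimum $6.
ATC = 1210/y + 42 - 12y + y^2. Setting dATC/dy = −1210/y^2 − 12 + 2y = 0 gives y = 11 (since 2·11^3 − 12·11^2 = 1210).
min ATC = 1210/11 + 42 − 12·11 + 11^2 = $141. That is the break-even price.
For $6 ≤ P < $141 the firm produces at a loss; below $6 it shuts down.

Shutdown price = $6; break-even price = $141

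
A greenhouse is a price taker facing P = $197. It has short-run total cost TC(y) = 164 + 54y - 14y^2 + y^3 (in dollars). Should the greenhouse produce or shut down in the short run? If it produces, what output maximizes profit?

Produce at y = 13

Variable cost is VC = 54y - 14y^2 + y^3, so AVC = VC/y = 54 - 14y + y^2 and MC = dTC/dy = 54 - 28y + 3y^2.
The AVC parabola has its vertex at y = 14/2 = 7, where AVC = 54 - 14·7 + 7^2 = $5.
Since P = $197 ≥ min AVC = $5, price covers variable cost and the firm should produce.
Set P = MC: 197 = 54 - 28y + 3y^2 → -143 - 28y + 3y^2 = 0. The roots are y = -11/3 and y = 13; the profit-maximizing output is on the rising part of MC, so y* = 13.
Check: AVC at y = 13 is $41 ≤ P, so revenue covers variable cost.
Profit = P·y − TC = 197·13 − 697 = $1864.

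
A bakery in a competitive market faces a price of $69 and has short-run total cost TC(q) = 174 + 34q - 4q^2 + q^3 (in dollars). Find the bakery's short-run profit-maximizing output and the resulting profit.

Profit = -$24 at q = 5

AVC = 34 - 4q + q^2; min AVC = $30 at q = 2. Since P = $69 ≥ min AVC, the firm produces.
MC = 34 - 8q + 3q^2. Setting P = MC and taking the root on the rising branch gives q* = 5.
TR = 69·5 = 345. TC = 174 + 195 = 369. Profit = 345 − 369 = -$24.
By producing, the firm covers all variable cost plus $150 of fixed cost; shutting down would lose the full $174.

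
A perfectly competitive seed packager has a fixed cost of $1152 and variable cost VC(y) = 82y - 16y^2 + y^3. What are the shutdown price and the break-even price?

Shutdown price = $18; break-even price = $130

Shutdown price = min AVC. AVC = 82 - 16y + y^2, with vertex at y = 8 and minimum $18.
ATC = 1152/y + 82 - 16y + y^2. Setting dATC/dy = −1152/y^2 − 16 + 2y = 0 gives y = 12 (since 2·12^3 − 16·12^2 = 1152).
min ATC = 1152/12 + 82 − 16·12 + 12^2 = $130. That is the break-even price.
For $18 ≤ P < $130 the firm produces at a loss; below $18 it shuts down.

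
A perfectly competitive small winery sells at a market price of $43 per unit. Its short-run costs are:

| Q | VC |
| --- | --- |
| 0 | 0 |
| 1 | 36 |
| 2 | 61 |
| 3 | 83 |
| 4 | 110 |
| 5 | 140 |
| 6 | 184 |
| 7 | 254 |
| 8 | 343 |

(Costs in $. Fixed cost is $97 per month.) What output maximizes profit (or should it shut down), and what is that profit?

Profit at each row (π = 43Q − TC): Q=0: -97; Q=1: -90; Q=2: -72; Q=3: -51; Q=4: -35; Q=5: -22; Q=6: -23; Q=7: -50; Q=8: -96.
Profit is maximized at Q = 5. AVC there is 140/5 = $28 ≤ P, so producing beats shutting down (which would give -$97).

Q = 5; profit = -$22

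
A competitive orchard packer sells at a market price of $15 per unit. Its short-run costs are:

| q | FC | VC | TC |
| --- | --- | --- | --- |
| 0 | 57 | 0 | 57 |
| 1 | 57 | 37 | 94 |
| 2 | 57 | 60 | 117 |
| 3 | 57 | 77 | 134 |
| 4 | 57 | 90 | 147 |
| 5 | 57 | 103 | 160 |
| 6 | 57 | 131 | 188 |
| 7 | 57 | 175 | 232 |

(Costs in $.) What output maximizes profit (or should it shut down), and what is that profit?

q = 0 (shut down); profit = -$57

Profit at each row (π = 15q − TC): q=0: -57; q=1: -79; q=2: -87; q=3: -89; q=4: -87; q=5: -85; q=6: -98; q=7: -127.
Profit is highest at q = 0. Equivalently, the lowest AVC in the table is 103/5 ≈ $20.60 at q = 5, and P = $15 falls below it — price never covers variable cost, so the firm shuts down and loses only its fixed cost.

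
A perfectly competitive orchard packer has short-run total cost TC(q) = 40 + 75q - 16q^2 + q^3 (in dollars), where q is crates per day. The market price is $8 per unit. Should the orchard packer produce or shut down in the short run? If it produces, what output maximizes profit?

Shut down

From TC, MC = TC'(q) = 75 - 32q + 3q^2 and AVC = VC/q = 75 - 16q + q^2.
The AVC parabola has its vertex at q = 16/2 = 8, where AVC = 75 - 16·8 + 8^2 = $11.
Since P = $8 < min AVC = $11, price fails to cover variable cost at any output.
Best response: produce nothing and absorb the $40 fixed cost.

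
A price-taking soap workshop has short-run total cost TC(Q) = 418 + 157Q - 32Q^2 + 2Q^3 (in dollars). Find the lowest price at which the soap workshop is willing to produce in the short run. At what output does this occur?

The shutdown price is the minimum of AVC. VC = 157Q - 32Q^2 + 2Q^3, so AVC = 157 - 32Q + 2Q^2.
dAVC/dQ = -32 + 4Q = 0 gives Q = 8. min AVC = 157 - 32·8 + 2·8^2 = 29.
For P < $29 the firm produces nothing.

$29 per unit, at Q = 8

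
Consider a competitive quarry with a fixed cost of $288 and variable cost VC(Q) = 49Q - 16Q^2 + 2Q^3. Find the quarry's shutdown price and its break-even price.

AVC = 49 - 16Q + 2Q^2; minimized at Q = 4, giving min AVC = $17. That is the shutdown price.
ATC = 288/Q + 49 - 16Q + 2Q^2. Setting dATC/dQ = −288/Q^2 − 16 + 4Q = 0 gives Q = 6 (since 4·6^3 − 16·6^2 = 288).
min ATC = 288/6 + 49 − 16·6 + 2·6^2 = $73. That is the break-even price.
For $17 ≤ P < $73 the firm produces at a loss; below $17 it shuts down.

Shutdown price = $17; break-even price = $73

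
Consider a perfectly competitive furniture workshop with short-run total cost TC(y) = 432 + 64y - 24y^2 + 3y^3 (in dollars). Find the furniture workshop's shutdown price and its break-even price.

AVC = 64 - 24y + 3y^2; minimized at y = 4, giving min AVC = $16. That is the shutdown price.
ATC = 432/y + 64 - 24y + 3y^2. Setting dATC/dy = −432/y^2 − 24 + 6y = 0 gives y = 6 (since 6·6^3 − 24·6^2 = 432).
min ATC = 432/6 + 64 − 24·6 + 3·6^2 = $100. That is the break-even price.
For $16 ≤ P < $100 the firm produces at a loss; below $16 it shuts down.

Shutdown price = $16; break-even price = $100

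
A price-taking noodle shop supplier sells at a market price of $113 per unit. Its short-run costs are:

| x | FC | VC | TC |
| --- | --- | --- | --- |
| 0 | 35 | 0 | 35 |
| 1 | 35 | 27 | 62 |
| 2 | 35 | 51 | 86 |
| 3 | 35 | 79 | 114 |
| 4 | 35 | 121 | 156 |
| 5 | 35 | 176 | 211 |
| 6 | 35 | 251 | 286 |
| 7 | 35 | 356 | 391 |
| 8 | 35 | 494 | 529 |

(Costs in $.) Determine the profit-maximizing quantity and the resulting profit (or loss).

x = 7; profit = $400

Tabulate TR − TC: x=0: -35; x=1: 51; x=2: 140; x=3: 225; x=4: 296; x=5: 354; x=6: 392; x=7: 400; x=8: 375.
Profit is maximized at x = 7. AVC there is 356/7 = $50.86 ≤ P, so producing beats shutting down (which would give -$35).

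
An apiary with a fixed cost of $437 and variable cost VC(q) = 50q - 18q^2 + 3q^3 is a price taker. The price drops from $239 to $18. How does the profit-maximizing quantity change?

MC = 50 - 36q + 9q^2; the shutdown threshold is min AVC = $23 (at q = 3).
At P = $239 ≥ min AVC, set P = MC on the rising branch: q = 7.
At P = $18 < min AVC = $23, price no longer covers variable cost at any output, so the firm shuts down: q = 0.

Output falls from 7 to 0 (the firm shuts down)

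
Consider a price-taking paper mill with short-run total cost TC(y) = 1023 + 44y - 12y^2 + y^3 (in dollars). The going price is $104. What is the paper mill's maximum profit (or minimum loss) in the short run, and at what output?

Profit = -$223 at y = 10

AVC = 44 - 12y + y^2 has its minimum $8 at y = 6; price $104 clears that bar, so the firm operates.
MC = 44 - 24y + 3y^2. Setting P = MC and taking the root on the rising branch gives y* = 10.
TR = 104·10 = 1040. TC = 1023 + 240 = 1263. Profit = 1040 − 1263 = -$223.
Shutting down would mean losing the fixed cost of $1023, so operating at a loss of $223 is better by $800.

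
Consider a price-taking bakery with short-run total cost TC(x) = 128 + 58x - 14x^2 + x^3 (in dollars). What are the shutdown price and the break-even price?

Shutdown price = min AVC. AVC = 58 - 14x + x^2, with vertex at x = 7 and minimum $9.
ATC = 128/x + 58 - 14x + x^2. Setting dATC/dx = −128/x^2 − 14 + 2x = 0 gives x = 8 (since 2·8^3 − 14·8^2 = 128).
min ATC = 128/8 + 58 − 14·8 + 8^2 = $26. That is the break-even price.
Between these two prices the firm operates at a loss; above $26 it earns a profit.

Shutdown price = $9; break-even price = $26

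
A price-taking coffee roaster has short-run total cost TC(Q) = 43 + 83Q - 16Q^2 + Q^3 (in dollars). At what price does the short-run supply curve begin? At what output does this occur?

The firm shuts down when price falls below the minimum of average variable cost. AVC = VC/Q = 83 - 16Q + Q^2.
At the minimum of AVC, MC = AVC. MC = 83 - 32Q + 3Q^2; setting MC = AVC gives 2Q^2 - 16Q = 0, so Q = 8. min AVC = 19.
So the shutdown price is $19.

$19 per unit, at Q = 8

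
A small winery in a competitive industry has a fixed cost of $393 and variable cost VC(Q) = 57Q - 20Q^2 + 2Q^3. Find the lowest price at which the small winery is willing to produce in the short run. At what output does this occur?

Short-run supply begins at min AVC. From VC = 57Q - 20Q^2 + 2Q^3, AVC = 57 - 20Q + 2Q^2.
At the minimum of AVC, MC = AVC. MC = 57 - 40Q + 6Q^2; setting MC = AVC gives 4Q^2 - 20Q = 0, so Q = 5. min AVC = 7.
For P < $7 the firm produces nothing.

$7 per unit, at Q = 5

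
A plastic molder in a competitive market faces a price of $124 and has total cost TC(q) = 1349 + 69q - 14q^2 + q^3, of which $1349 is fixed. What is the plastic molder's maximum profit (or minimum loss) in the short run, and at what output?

AVC = 69 - 14q + q^2 has its minimum $20 at q = 7; price $124 clears that bar, so the firm operates.
With MC = 69 - 28q + 3q^2, P = MC on the upward-sloping part at q* = 11.
TR = 124·11 = 1364. TC = 1349 + 396 = 1745. Profit = 1364 − 1745 = -$381.
That loss of $381 beats the $1349 the firm would lose by shutting down; producing recovers $968 of fixed cost.

Profit = -$381 at q = 11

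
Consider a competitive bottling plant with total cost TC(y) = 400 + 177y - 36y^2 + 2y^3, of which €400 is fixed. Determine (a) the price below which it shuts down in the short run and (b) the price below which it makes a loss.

Shutdown price = min AVC. AVC = 177 - 36y + 2y^2, with vertex at y = 9 and minimum €15.
ATC = 400/y + 177 - 36y + 2y^2. Setting dATC/dy = −400/y^2 − 36 + 4y = 0 gives y = 10 (since 4·10^3 − 36·10^2 = 400).
min ATC = 400/10 + 177 − 36·10 + 2·10^2 = €57. That is the break-even price.
Between these two prices the firm operates at a loss; above €57 it earns a profit.

Shutdown price = €15; break-even price = €57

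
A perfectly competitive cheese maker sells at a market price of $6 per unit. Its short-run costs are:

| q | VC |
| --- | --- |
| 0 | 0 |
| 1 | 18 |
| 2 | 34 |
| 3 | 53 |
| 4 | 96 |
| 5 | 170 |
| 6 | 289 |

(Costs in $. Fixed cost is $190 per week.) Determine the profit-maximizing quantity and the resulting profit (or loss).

q = 0 (shut down); profit = -$190

Compute π = P·q − TC at each output: q=0: -190; q=1: -202; q=2: -212; q=3: -225; q=4: -262; q=5: -330; q=6: -443.
Profit is highest at q = 0. Equivalently, the lowest AVC in the table is 34/2 ≈ $17 at q = 2, and P = $6 falls below it — price never covers variable cost, so the firm shuts down and loses only its fixed cost.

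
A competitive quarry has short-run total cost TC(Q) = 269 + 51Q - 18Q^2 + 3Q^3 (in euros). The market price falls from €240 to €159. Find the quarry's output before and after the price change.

Output falls from 7 to 6

MC = 51 - 36Q + 9Q^2; the shutdown threshold is min AVC = €24 (at Q = 3).
At P = €240 ≥ min AVC, set P = MC on the rising branch: Q = 7.
At P = €159 ≥ min AVC, set P = MC: Q = 6. The firm stays open but cuts output.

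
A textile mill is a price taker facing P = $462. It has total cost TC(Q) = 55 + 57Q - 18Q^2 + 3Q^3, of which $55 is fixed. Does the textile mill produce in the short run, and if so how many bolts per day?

Produce at Q = 9

Strip out fixed cost: VC = 57Q - 18Q^2 + 3Q^3. Then AVC = 57 - 18Q + 3Q^2 and MC = 57 - 36Q + 9Q^2.
The AVC parabola has its vertex at Q = 18/6 = 3, where AVC = 57 - 18·3 + 3·3^2 = $30.
P = $462 exceeds min AVC = $30, so the firm stays open.
Set P = MC: 462 = 57 - 36Q + 9Q^2 → -405 - 36Q + 9Q^2 = 0. The roots are Q = -5 and Q = 9; the profit-maximizing output is on the rising part of MC, so Q* = 9.
Check: AVC at Q = 9 is $138 ≤ P, so revenue covers variable cost.
Profit = P·Q − TC = 462·9 − 1297 = $2861.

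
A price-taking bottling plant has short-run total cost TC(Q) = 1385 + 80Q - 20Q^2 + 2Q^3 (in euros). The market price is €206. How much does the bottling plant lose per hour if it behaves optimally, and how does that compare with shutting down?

AVC = 80 - 20Q + 2Q^2 has its minimum €30 at Q = 5; price €206 clears that bar, so the firm operates.
MC = 80 - 40Q + 6Q^2. Setting P = MC and taking the root on the rising branch gives Q* = 9.
TR = 206·9 = 1854. TC = 1385 + 558 = 1943. Profit = 1854 − 1943 = -€89.
That loss of €89 beats the €1385 the firm would lose by shutting down; producing recovers €1296 of fixed cost.

Profit = -€89 at Q = 9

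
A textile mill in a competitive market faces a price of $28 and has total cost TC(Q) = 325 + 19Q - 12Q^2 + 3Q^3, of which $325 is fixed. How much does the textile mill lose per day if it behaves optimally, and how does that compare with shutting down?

Profit = -$271 at Q = 3

AVC = 19 - 12Q + 3Q^2 has its minimum $7 at Q = 2; price $28 clears that bar, so the firm operates.
MC = 19 - 24Q + 9Q^2. Setting P = MC and taking the root on the rising branch gives Q* = 3.
TR = 28·3 = 84. TC = 325 + 30 = 355. Profit = 84 − 355 = -$271.
Shutting down would mean losing the fixed cost of $325, so operating at a loss of $271 is better by $54.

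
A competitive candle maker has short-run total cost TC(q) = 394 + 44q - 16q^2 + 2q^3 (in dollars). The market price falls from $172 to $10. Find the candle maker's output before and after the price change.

Output falls from 8 to 0 (the firm shuts down)

AVC = 44 - 16q + 2q^2, minimized at q = 4 where min AVC = $12. MC = 44 - 32q + 6q^2.
With P = $172 above the shutdown price, P = MC gives q = 8.
At P = $10 < min AVC = $12, price no longer covers variable cost at any output, so the firm shuts down: q = 0.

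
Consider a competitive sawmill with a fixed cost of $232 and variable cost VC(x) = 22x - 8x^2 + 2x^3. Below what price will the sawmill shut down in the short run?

Short-run supply begins at min AVC. From VC = 22x - 8x^2 + 2x^3, AVC = 22 - 8x + 2x^2.
At the minimum of AVC, MC = AVC. MC = 22 - 16x + 6x^2; setting MC = AVC gives 4x^2 - 8x = 0, so x = 2. min AVC = 14.
For P < $14 the firm produces nothing.

$14 per unit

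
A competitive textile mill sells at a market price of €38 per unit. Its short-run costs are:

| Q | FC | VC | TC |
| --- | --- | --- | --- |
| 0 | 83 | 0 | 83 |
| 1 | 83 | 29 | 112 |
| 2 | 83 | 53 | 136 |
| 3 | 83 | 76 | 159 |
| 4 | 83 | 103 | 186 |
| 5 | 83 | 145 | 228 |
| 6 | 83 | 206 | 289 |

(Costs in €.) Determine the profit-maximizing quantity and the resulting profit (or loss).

Compute π = P·Q − TC at each output: Q=0: -83; Q=1: -74; Q=2: -60; Q=3: -45; Q=4: -34; Q=5: -38; Q=6: -61.
Profit is maximized at Q = 4. AVC there is 103/4 = €25.75 ≤ P, so producing beats shutting down (which would give -€83).

Q = 4; profit = -€34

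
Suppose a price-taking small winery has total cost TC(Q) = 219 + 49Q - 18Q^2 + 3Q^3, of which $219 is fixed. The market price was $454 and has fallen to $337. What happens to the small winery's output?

AVC = 49 - 18Q + 3Q^2, minimized at Q = 3 where min AVC = $22. MC = 49 - 36Q + 9Q^2.
With P = $454 above the shutdown price, P = MC gives Q = 9.
At P = $337 ≥ min AVC, set P = MC: Q = 8. The firm stays open but cuts output.

Output falls from 9 to 8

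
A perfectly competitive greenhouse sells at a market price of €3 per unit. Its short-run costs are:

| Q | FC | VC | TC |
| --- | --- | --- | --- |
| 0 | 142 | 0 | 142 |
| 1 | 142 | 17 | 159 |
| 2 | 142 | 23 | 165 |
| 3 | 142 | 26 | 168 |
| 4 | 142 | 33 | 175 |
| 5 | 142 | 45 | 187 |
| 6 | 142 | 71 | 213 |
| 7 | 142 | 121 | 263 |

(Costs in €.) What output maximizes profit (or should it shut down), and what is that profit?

Q = 0 (shut down); profit = -€142

Tabulate TR − TC: Q=0: -142; Q=1: -156; Q=2: -159; Q=3: -159; Q=4: -163; Q=5: -172; Q=6: -195; Q=7: -242.
Profit is highest at Q = 0. Equivalently, the lowest AVC in the table is 33/4 ≈ €8.25 at Q = 4, and P = €3 falls below it — price never covers variable cost, so the firm shuts down and loses only its fixed cost.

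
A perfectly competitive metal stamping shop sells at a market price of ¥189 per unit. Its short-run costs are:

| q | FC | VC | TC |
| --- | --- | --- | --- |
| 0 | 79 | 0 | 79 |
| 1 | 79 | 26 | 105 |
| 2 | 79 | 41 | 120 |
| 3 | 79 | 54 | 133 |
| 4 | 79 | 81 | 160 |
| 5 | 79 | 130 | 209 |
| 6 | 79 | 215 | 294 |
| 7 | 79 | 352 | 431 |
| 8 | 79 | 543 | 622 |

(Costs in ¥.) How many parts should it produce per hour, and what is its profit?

q = 7; profit = ¥892

Compute π = P·q − TC at each output: q=0: -79; q=1: 84; q=2: 258; q=3: 434; q=4: 596; q=5: 736; q=6: 840; q=7: 892; q=8: 890.
Profit is maximized at q = 7. AVC there is 352/7 = ¥50.29 ≤ P, so producing beats shutting down (which would give -¥79).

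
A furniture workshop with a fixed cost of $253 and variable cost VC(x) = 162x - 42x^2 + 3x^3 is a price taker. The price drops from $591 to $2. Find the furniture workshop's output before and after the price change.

Output falls from 13 to 0 (the firm shuts down)

MC = 162 - 84x + 9x^2; the shutdown threshold is min AVC = $15 (at x = 7).
At P = $591 ≥ min AVC, set P = MC on the rising branch: x = 13.
At P = $2 < min AVC = $15, price no longer covers variable cost at any output, so the firm shuts down: x = 0.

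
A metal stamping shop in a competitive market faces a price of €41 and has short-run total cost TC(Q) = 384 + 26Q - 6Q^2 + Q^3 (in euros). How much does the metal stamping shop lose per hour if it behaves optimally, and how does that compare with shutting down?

AVC = 26 - 6Q + Q^2; min AVC = €17 at Q = 3. Since P = €41 ≥ min AVC, the firm produces.
MC = 26 - 12Q + 3Q^2. Setting P = MC and taking the root on the rising branch gives Q* = 5.
TR = 41·5 = 205. TC = 384 + 105 = 489. Profit = 205 − 489 = -€284.
That loss of €284 beats the €384 the firm would lose by shutting down; producing recovers €100 of fixed cost.

Profit = -€284 at Q = 5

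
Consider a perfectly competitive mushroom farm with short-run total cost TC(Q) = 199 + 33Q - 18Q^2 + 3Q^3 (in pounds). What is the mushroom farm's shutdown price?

£6 per unit

Short-run supply begins at min AVC. From VC = 33Q - 18Q^2 + 3Q^3, AVC = 33 - 18Q + 3Q^2.
At the minimum of AVC, MC = AVC. MC = 33 - 36Q + 9Q^2; setting MC = AVC gives 6Q^2 - 18Q = 0, so Q = 3. min AVC = 6.
The firm shuts down for any P below £6.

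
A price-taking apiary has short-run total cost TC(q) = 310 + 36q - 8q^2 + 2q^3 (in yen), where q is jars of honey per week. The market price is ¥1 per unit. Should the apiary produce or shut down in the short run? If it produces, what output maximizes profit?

Shut down

Strip out fixed cost: VC = 36q - 8q^2 + 2q^3. Then AVC = 36 - 8q + 2q^2 and MC = 36 - 16q + 6q^2.
The AVC parabola has its vertex at q = 8/4 = 2, where AVC = 36 - 8·2 + 2·2^2 = ¥28.
P = ¥1 lies below min AVC = ¥28; no output level covers variable cost.
The firm minimizes its loss by shutting down and losing only its fixed cost of ¥310.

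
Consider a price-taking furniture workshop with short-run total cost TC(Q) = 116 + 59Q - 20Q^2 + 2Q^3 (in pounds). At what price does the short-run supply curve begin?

£9 per unit

The shutdown price is the minimum of AVC. VC = 59Q - 20Q^2 + 2Q^3, so AVC = 59 - 20Q + 2Q^2.
dAVC/dQ = -20 + 4Q = 0 gives Q = 5. min AVC = 59 - 20·5 + 2·5^2 = 9.
So the shutdown price is £9.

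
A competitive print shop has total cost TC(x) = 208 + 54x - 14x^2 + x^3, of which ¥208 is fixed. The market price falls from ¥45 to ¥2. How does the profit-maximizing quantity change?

Output falls from 9 to 0 (the firm shuts down)

AVC = 54 - 14x + x^2, minimized at x = 7 where min AVC = ¥5. MC = 54 - 28x + 3x^2.
With P = ¥45 above the shutdown price, P = MC gives x = 9.
At P = ¥2 < min AVC = ¥5, price no longer covers variable cost at any output, so the firm shuts down: x = 0.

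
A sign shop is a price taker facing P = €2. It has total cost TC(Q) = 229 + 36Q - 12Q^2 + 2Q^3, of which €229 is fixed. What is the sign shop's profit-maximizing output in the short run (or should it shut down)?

Shut down

From TC, MC = TC'(Q) = 36 - 24Q + 6Q^2 and AVC = VC/Q = 36 - 12Q + 2Q^2.
AVC is minimized where dAVC/dQ = -12 + 4Q = 0, at Q = 3; min AVC = 36 - 12·3 + 2·3^2 = €18.
With P < min AVC (€2 < €18), every unit sold adds to the loss.
The firm minimizes its loss by shutting down and losing only its fixed cost of €229.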